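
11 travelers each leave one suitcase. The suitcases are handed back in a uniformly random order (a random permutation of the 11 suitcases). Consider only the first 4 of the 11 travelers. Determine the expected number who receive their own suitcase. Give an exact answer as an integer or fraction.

4/11

Let Xᵢ = 1 if person i gets their own suitcase. For each i, P(Xᵢ=1) = 1/11.
By linearity of expectation, E[X₁+…+X_4] = 4·(1/11) = 4/11.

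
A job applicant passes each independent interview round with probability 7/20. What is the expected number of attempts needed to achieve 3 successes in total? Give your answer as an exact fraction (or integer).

60/7

By linearity (sum of 3 independent geometric waits), E[trials] = 3/p = 3/(7/20) = 60/7.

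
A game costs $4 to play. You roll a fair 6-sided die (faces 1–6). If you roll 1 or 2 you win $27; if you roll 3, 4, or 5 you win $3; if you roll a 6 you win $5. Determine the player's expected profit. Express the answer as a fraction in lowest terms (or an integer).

22/3 dollars

E[payout] = (1/2)·3 + (1/6)·5 + (1/3)·27 = 34/3
Expected profit = 34/3 − 4 = 22/3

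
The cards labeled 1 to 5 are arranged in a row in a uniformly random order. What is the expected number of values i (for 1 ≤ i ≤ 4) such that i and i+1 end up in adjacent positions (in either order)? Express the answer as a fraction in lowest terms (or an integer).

For each i ∈ {1,…,4}, let Xᵢ = 1 if i and i+1 are adjacent. P(Xᵢ=1) = 2·(5−1)!/5! = 2/5.
By linearity, E[ΣXᵢ] = (4)·(2/5) = 8/5.

8/5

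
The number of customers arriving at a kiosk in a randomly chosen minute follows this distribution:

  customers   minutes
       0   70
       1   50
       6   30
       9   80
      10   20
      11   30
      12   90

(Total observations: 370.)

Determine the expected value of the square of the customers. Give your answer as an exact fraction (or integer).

Total = 370, so P(customers=0) = 70/370, etc.
E[X²] = (7/37)·0 + (5/37)·1 + (3/37)·36 + (8/37)·81 + (2/37)·100 + (3/37)·121 + (9/37)·144
     = 2620/37

2620/37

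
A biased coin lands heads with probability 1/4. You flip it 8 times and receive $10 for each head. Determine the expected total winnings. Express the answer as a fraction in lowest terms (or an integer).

E[#heads] = 8·1/4 = 2 (linearity over flips).
E[winnings] = 10·2 = 20.

$20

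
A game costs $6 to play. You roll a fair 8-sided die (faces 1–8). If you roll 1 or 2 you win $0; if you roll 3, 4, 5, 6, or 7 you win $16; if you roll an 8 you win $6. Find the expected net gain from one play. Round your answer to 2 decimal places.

$4.75

E[payout] = (1/4)·0 + (1/8)·6 + (5/8)·16 = 43/4
Expected profit = 43/4 − 6 = 19/4 ≈ $4.75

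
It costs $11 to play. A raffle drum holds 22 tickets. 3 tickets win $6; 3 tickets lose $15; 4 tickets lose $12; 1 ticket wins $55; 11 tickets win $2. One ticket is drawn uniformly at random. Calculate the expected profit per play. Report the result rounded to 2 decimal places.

-$10.91

E[payout] = (3/22)·6 + (3/22)·(-15) + (4/22)·(-12) + (1/22)·55 + (11/22)·2 = 1/11
Expected profit = 1/11 − 11 = -120/11 ≈ -$10.91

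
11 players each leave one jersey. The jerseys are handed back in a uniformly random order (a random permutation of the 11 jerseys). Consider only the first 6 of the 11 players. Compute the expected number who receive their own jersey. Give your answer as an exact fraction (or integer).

Let Xᵢ = 1 if person i gets their own jersey. For each i, P(Xᵢ=1) = 1/11.
By linearity of expectation, E[X₁+…+X_6] = 6·(1/11) = 6/11.

6/11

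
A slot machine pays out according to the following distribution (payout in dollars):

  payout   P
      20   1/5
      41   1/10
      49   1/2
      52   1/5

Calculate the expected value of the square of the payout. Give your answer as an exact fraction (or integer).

E[X²] = (1/5)·400 + (1/10)·1681 + (1/2)·2401 + (1/5)·2704
     = 9947/5

9947/5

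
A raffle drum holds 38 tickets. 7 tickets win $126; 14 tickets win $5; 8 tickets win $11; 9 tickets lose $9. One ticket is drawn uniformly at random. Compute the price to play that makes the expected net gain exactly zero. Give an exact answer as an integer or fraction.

959/38 dollars

E[payout] = (7/38)·126 + (14/38)·5 + (8/38)·11 + (9/38)·(-9) = 959/38
Fair fee = E[payout] = 959/38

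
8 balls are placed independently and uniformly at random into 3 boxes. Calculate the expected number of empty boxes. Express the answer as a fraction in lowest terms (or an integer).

256/2187

Let Xⱼ=1 if box j is empty. P(Xⱼ=1) = ((3-1)/3)^8 = 256/6561.
By linearity, E[#empty] = 3·256/6561 = 256/2187.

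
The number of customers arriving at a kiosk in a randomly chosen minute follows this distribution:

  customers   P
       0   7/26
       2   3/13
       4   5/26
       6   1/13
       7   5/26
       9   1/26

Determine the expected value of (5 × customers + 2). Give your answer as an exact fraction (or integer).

E[5x+2] = (7/26)·2 + (3/13)·12 + (5/26)·22 + (1/13)·32 + (5/26)·37 + (1/26)·47
     = 246/13

246/13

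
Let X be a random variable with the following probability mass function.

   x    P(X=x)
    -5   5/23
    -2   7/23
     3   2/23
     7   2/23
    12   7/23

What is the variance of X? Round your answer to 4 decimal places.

E[X] = (5/23)·(-5) + (7/23)·(-2) + (2/23)·3 + (2/23)·7 + (7/23)·12 = 65/23
E[X²] = (5/23)·25 + (7/23)·4 + (2/23)·9 + (2/23)·49 + (7/23)·144 = 1277/23
Var(X) = 1277/23 − (65/23)² = 25146/529 ≈ 47.5350

47.5350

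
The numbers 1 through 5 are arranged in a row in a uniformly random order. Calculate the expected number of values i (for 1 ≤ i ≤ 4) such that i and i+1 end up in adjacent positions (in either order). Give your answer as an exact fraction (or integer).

For each i ∈ {1,…,4}, let Xᵢ = 1 if i and i+1 are adjacent. P(Xᵢ=1) = 2·(5−1)!/5! = 2/5.
By linearity, E[ΣXᵢ] = (4)·(2/5) = 8/5.

8/5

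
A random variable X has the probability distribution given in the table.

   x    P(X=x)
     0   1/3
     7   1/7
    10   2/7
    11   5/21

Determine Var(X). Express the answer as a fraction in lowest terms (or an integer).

9896/441

E[X] = (1/3)·0 + (1/7)·7 + (2/7)·10 + (5/21)·11 = 136/21
E[X²] = (1/3)·0 + (1/7)·49 + (2/7)·100 + (5/21)·121 = 1352/21
Var(X) = 1352/21 − (136/21)² = 9896/441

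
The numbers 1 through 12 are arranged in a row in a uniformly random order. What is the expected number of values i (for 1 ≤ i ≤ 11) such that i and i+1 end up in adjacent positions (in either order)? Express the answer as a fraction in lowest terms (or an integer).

For each i ∈ {1,…,11}, let Xᵢ = 1 if i and i+1 are adjacent. P(Xᵢ=1) = 2·(12−1)!/12! = 2/12.
By linearity, E[ΣXᵢ] = (11)·(2/12) = 11/6.

11/6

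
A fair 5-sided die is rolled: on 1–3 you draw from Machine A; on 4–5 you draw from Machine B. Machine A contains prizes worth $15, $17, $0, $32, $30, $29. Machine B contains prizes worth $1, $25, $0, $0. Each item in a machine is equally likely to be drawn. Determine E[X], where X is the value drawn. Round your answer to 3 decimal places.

$14.900

E[X | Machine A] = (15 + 17 + 0 + 32 + 30 + 29)/6 = 41/2
E[X | Machine B] = (1 + 25 + 0 + 0)/4 = 13/2
E[X] = (3/5)·41/2 + (2/5)·13/2 = 149/10 ≈ 14.900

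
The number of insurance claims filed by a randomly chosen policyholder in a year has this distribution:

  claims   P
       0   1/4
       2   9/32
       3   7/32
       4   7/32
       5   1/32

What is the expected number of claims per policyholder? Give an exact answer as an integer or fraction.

9/4

E[X] = (1/4)·0 + (9/32)·2 + (7/32)·3 + (7/32)·4 + (1/32)·5
     = 9/4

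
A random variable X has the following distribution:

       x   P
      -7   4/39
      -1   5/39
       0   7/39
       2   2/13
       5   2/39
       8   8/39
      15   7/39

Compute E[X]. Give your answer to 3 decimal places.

4.051

E[X] = (4/39)·(-7) + (5/39)·(-1) + (7/39)·0 + (2/13)·2 + (2/39)·5 + (8/39)·8 + (7/39)·15
     = 158/39 ≈ 4.051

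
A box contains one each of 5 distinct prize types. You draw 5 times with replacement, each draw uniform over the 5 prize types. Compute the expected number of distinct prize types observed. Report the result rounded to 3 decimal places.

Let Xⱼ=1 if type j appears at least once. P(Xⱼ=1) = 1 − ((5−1)/5)^5 = 2101/3125.
E[#distinct] = 5·2101/3125 = 2101/625.
≈ 3.362

3.362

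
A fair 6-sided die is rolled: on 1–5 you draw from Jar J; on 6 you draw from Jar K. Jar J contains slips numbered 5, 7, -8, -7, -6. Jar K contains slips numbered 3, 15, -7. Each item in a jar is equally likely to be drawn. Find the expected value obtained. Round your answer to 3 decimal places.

-0.889

E[X | Jar J] = (5 + 7 − 8 − 7 − 6)/5 = -9/5
E[X | Jar K] = (3 + 15 − 7)/3 = 11/3
E[X] = (5/6)·(-9/5) + (1/6)·11/3 = -8/9 ≈ -0.889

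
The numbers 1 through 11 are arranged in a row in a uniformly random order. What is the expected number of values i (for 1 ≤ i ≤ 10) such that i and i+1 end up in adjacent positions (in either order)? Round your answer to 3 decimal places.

For each i ∈ {1,…,10}, let Xᵢ = 1 if i and i+1 are adjacent. P(Xᵢ=1) = 2·(11−1)!/11! = 2/11.
By linearity, E[ΣXᵢ] = (10)·(2/11) = 20/11.
≈ 1.818

1.818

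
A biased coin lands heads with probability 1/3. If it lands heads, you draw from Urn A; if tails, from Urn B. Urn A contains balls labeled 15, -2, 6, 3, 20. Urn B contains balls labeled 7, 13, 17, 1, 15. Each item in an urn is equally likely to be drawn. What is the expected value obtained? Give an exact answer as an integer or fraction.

148/15

E[X | Urn A] = (15 − 2 + 6 + 3 + 20)/5 = 42/5
E[X | Urn B] = (7 + 13 + 17 + 1 + 15)/5 = 53/5
E[X] = (1/3)·42/5 + (2/3)·53/5 = 148/15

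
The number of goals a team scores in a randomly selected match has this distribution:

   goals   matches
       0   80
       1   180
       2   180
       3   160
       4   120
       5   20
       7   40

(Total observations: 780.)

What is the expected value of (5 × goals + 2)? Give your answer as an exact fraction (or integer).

Total = 780, so P(goals=0) = 80/780, etc.
E[5x+2] = (4/39)·2 + (3/13)·7 + (3/13)·12 + (8/39)·17 + (2/13)·22 + (1/39)·27 + (2/39)·37
     = 548/39

548/39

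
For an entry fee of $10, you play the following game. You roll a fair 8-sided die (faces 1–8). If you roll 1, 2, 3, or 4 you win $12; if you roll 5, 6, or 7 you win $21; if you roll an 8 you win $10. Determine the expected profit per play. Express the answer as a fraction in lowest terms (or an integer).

41/8 dollars

E[payout] = (1/8)·10 + (1/2)·12 + (3/8)·21 = 121/8
Expected profit = 121/8 − 10 = 41/8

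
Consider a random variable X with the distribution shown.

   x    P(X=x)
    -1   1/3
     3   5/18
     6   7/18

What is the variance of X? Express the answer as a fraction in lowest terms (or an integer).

317/36

E[X] = (1/3)·(-1) + (5/18)·3 + (7/18)·6 = 17/6
E[X²] = (1/3)·1 + (5/18)·9 + (7/18)·36 = 101/6
Var(X) = 101/6 − (17/6)² = 317/36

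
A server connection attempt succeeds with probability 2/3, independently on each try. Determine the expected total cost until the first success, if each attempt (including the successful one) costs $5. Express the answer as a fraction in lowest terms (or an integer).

15/2 dollars

E[#attempts] = 1/p = 3/2; E[cost] = 5·3/2 = 15/2.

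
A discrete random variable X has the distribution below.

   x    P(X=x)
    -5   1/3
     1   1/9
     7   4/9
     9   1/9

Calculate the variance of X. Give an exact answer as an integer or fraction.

2648/81

E[X] = (1/3)·(-5) + (1/9)·1 + (4/9)·7 + (1/9)·9 = 23/9
E[X²] = (1/3)·25 + (1/9)·1 + (4/9)·49 + (1/9)·81 = 353/9
Var(X) = 353/9 − (23/9)² = 2648/81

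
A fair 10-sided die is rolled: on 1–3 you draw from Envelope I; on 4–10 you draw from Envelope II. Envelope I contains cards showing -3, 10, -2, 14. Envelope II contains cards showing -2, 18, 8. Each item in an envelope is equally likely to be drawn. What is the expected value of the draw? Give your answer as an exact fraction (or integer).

E[X | Envelope I] = (-3 + 10 − 2 + 14)/4 = 19/4
E[X | Envelope II] = (-2 + 18 + 8)/3 = 8
E[X] = (3/10)·19/4 + (7/10)·8 = 281/40

281/40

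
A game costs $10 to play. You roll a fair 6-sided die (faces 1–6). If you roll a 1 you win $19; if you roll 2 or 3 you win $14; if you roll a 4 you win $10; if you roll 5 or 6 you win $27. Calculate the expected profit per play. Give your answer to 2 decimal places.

E[payout] = (1/6)·10 + (1/3)·14 + (1/6)·19 + (1/3)·27 = 37/2
Expected profit = 37/2 − 10 = 17/2 ≈ $8.50

$8.50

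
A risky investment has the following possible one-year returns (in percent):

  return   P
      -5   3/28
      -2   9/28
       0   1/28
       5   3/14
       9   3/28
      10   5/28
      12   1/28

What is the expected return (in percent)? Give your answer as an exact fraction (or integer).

43/14

E[X] = (3/28)·(-5) + (9/28)·(-2) + (1/28)·0 + (3/14)·5 + (3/28)·9 + (5/28)·10 + (1/28)·12
     = 43/14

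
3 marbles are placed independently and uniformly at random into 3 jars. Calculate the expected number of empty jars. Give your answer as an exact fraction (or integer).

Let Xⱼ=1 if jar j is empty. P(Xⱼ=1) = ((3-1)/3)^3 = 8/27.
By linearity, E[#empty] = 3·8/27 = 8/9.

8/9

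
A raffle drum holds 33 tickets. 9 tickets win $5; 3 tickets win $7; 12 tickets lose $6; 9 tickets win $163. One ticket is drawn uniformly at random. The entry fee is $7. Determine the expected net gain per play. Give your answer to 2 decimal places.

$37.27

E[payout] = (9/33)·5 + (3/33)·7 + (12/33)·(-6) + (9/33)·163 = 487/11
Expected profit = 487/11 − 7 = 410/11 ≈ $37.27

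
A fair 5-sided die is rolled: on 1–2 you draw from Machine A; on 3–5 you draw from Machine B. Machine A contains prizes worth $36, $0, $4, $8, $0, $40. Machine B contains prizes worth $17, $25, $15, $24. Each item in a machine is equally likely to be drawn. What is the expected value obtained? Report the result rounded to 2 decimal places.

E[X | Machine A] = (36 + 0 + 4 + 8 + 0 + 40)/6 = 44/3
E[X | Machine B] = (17 + 25 + 15 + 24)/4 = 81/4
E[X] = (2/5)·44/3 + (3/5)·81/4 = 1081/60 ≈ 18.02

$18.02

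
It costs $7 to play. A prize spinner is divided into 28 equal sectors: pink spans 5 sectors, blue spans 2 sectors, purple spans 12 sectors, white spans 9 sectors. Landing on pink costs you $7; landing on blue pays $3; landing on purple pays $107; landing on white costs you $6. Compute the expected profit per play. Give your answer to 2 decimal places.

E[payout] = (5/28)·(-7) + (2/28)·3 + (12/28)·107 + (9/28)·(-6) = 1201/28
Expected profit = 1201/28 − 7 = 1005/28 ≈ $35.89

$35.89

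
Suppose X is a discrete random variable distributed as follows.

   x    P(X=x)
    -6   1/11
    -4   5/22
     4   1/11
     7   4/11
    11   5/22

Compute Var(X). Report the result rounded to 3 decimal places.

E[X] = (1/11)·(-6) + (5/22)·(-4) + (1/11)·4 + (4/11)·7 + (5/22)·11 = 87/22
E[X²] = (1/11)·36 + (5/22)·16 + (1/11)·16 + (4/11)·49 + (5/22)·121 = 1181/22
Var(X) = 1181/22 − (87/22)² = 18413/484 ≈ 38.043

38.043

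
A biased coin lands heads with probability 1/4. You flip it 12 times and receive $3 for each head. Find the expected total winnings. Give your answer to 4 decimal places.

E[#heads] = 12·1/4 = 3 (linearity over flips).
E[winnings] = 3·3 = 9.
≈ 9.0000

$9.0000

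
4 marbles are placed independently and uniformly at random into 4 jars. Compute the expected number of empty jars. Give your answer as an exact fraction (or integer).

Let Xⱼ=1 if jar j is empty. P(Xⱼ=1) = ((4-1)/4)^4 = 81/256.
By linearity, E[#empty] = 4·81/256 = 81/64.

81/64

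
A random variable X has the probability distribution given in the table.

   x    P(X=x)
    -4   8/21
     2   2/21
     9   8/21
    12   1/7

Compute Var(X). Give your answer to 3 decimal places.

43.392

E[X] = (8/21)·(-4) + (2/21)·2 + (8/21)·9 + (1/7)·12 = 80/21
E[X²] = (8/21)·16 + (2/21)·4 + (8/21)·81 + (1/7)·144 = 1216/21
Var(X) = 1216/21 − (80/21)² = 19136/441 ≈ 43.392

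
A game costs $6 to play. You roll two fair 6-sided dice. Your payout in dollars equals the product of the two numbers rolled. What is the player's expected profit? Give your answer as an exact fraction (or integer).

Distribution of the product of the two numbers rolled: 1 w.p. 1/36, 2 w.p. 1/18, 3 w.p. 1/18, 4 w.p. 1/12, 5 w.p. 1/18, 6 w.p. 1/9, …
E[payout] = (1/36)·1 + (1/18)·2 + (1/18)·3 + (1/12)·4 + (1/18)·5 + (1/9)·6 + (1/18)·8 + (1/36)·9 + (1/18)·10 + (1/9)·12 + (1/18)·15 + (1/36)·16 + (1/18)·18 + (1/18)·20 + (1/18)·24 + (1/36)·25 + (1/18)·30 + (1/36)·36 = 49/4
Expected profit = 49/4 − 6 = 25/4

25/4 dollars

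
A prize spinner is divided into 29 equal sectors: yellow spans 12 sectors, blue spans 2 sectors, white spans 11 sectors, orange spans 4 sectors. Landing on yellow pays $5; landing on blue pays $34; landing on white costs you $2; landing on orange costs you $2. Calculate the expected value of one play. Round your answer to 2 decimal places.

$3.38

E[payout] = (12/29)·5 + (2/29)·34 + (11/29)·(-2) + (4/29)·(-2) = 98/29
≈ $3.38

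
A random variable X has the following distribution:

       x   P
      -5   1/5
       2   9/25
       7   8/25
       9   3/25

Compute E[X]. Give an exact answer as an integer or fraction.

E[X] = (1/5)·(-5) + (9/25)·2 + (8/25)·7 + (3/25)·9
     = 76/25

76/25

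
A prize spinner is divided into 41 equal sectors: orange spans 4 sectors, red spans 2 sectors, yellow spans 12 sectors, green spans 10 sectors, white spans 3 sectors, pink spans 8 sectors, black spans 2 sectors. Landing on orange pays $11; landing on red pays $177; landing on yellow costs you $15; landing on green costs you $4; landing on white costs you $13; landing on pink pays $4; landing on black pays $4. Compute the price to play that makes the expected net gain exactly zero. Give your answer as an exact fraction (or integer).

179/41 dollars

E[payout] = (4/41)·11 + (2/41)·177 + (12/41)·(-15) + (10/41)·(-4) + (3/41)·(-13) + (8/41)·4 + (2/41)·4 = 179/41
Fair fee = E[payout] = 179/41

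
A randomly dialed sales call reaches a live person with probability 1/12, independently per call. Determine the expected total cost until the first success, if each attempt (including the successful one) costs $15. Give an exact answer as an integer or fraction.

$180

E[#attempts] = 1/p = 12; E[cost] = 15·12 = 180.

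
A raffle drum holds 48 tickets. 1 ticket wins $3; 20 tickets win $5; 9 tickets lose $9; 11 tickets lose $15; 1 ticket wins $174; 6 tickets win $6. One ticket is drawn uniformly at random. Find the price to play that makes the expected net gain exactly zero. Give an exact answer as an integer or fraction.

E[payout] = (1/48)·3 + (20/48)·5 + (9/48)·(-9) + (11/48)·(-15) + (1/48)·174 + (6/48)·6 = 67/48
Fair fee = E[payout] = 67/48

67/48 dollars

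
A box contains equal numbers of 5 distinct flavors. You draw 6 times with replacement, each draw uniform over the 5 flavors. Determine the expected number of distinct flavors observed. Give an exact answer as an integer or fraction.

11529/3125

Let Xⱼ=1 if type j appears at least once. P(Xⱼ=1) = 1 − ((5−1)/5)^6 = 11529/15625.
E[#distinct] = 5·11529/15625 = 11529/3125.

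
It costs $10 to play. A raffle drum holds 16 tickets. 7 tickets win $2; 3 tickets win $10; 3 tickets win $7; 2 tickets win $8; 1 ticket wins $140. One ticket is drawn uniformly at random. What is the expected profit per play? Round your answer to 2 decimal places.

$3.81

E[payout] = (7/16)·2 + (3/16)·10 + (3/16)·7 + (2/16)·8 + (1/16)·140 = 221/16
Expected profit = 221/16 − 10 = 61/16 ≈ $3.81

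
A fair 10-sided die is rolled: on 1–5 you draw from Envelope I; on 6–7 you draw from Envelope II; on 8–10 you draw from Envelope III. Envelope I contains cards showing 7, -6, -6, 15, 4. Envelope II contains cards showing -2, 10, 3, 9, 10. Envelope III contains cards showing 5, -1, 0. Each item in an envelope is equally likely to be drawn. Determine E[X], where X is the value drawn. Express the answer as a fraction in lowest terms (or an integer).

E[X | Envelope I] = (7 − 6 − 6 + 15 + 4)/5 = 14/5
E[X | Envelope II] = (-2 + 10 + 3 + 9 + 10)/5 = 6
E[X | Envelope III] = (5 − 1 + 0)/3 = 4/3
E[X] = (1/2)·14/5 + (1/5)·6 + (3/10)·4/3 = 3

3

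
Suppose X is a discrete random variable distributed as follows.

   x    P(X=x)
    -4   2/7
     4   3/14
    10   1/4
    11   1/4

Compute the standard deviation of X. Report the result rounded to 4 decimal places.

E[X] = 139/28, E[X²] = 253/4
Var(X) = E[X²] − (E[X])² = 253/4 − 19321/784 = 30267/784
SD(X) = √(30267/784) ≈ 6.2134

6.2134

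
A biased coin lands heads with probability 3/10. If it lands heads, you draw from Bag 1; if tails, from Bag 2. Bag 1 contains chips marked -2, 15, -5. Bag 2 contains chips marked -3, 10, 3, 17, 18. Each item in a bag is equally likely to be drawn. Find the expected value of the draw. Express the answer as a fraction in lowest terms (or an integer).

71/10

E[X | Bag 1] = (-2 + 15 − 5)/3 = 8/3
E[X | Bag 2] = (-3 + 10 + 3 + 17 + 18)/5 = 9
E[X] = (3/10)·8/3 + (7/10)·9 = 71/10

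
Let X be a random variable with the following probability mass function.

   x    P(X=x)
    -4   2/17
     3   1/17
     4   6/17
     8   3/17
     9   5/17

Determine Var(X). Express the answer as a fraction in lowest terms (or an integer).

4734/289

E[X] = (2/17)·(-4) + (1/17)·3 + (6/17)·4 + (3/17)·8 + (5/17)·9 = 88/17
E[X²] = (2/17)·16 + (1/17)·9 + (6/17)·16 + (3/17)·64 + (5/17)·81 = 734/17
Var(X) = 734/17 − (88/17)² = 4734/289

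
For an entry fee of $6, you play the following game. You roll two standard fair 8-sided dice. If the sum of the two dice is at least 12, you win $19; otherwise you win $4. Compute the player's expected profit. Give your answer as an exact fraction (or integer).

E[payout] = (49/64)·4 + (15/64)·19 = 481/64
Expected profit = 481/64 − 6 = 97/64

97/64 dollars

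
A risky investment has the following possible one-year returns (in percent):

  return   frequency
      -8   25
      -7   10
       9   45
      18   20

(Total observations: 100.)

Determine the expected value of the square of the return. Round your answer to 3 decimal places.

Total = 100, so P(return=-8) = 25/100, etc.
E[X²] = (1/4)·64 + (1/10)·49 + (9/20)·81 + (1/5)·324
     = 2443/20 ≈ 122.150

122.150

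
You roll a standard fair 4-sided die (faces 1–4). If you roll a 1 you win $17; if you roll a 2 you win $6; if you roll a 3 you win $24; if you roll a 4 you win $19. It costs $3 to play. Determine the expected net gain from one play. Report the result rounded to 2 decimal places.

$13.50

E[payout] = (1/4)·6 + (1/4)·17 + (1/4)·19 + (1/4)·24 = 33/2
Expected profit = 33/2 − 3 = 27/2 ≈ $13.50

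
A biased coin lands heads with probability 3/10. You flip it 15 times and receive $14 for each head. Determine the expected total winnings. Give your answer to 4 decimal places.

$63.0000

E[#heads] = 15·3/10 = 9/2 (linearity over flips).
E[winnings] = 14·9/2 = 63.
≈ 63.0000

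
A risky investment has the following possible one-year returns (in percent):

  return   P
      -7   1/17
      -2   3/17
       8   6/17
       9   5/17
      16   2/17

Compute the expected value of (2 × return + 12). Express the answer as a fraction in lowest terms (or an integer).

428/17

E[2x+12] = (1/17)·(-2) + (3/17)·8 + (6/17)·28 + (5/17)·30 + (2/17)·44
     = 428/17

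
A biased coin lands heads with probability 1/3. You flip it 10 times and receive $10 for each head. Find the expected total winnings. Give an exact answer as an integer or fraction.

E[#heads] = 10·1/3 = 10/3 (linearity over flips).
E[winnings] = 10·10/3 = 100/3.

100/3 dollars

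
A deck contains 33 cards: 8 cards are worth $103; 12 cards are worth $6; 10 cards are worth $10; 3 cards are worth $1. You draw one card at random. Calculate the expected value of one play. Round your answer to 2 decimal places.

E[payout] = (8/33)·103 + (12/33)·6 + (10/33)·10 + (3/33)·1 = 333/11
≈ $30.27

$30.27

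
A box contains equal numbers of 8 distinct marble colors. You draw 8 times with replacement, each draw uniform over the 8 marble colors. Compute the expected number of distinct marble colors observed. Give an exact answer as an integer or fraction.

Let Xⱼ=1 if type j appears at least once. P(Xⱼ=1) = 1 − ((8−1)/8)^8 = 11012415/16777216.
E[#distinct] = 8·11012415/16777216 = 11012415/2097152.

11012415/2097152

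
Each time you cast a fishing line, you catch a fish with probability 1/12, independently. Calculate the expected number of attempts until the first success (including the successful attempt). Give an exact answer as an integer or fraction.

12

For a geometric distribution, E[trials] = 1/p = 1/(1/12) = 12.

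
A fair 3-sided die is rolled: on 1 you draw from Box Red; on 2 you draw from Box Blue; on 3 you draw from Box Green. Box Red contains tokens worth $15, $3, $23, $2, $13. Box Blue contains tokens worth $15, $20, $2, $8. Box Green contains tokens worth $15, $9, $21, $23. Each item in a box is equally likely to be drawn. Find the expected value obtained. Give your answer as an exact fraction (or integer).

263/20 dollars

E[X | Box Red] = (15 + 3 + 23 + 2 + 13)/5 = 56/5
E[X | Box Blue] = (15 + 20 + 2 + 8)/4 = 45/4
E[X | Box Green] = (15 + 9 + 21 + 23)/4 = 17
E[X] = (1/3)·56/5 + (1/3)·45/4 + (1/3)·17 = 263/20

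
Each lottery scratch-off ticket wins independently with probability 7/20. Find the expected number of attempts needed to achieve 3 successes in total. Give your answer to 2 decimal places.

By linearity (sum of 3 independent geometric waits), E[trials] = 3/p = 3/(7/20) = 60/7.
≈ 8.57

8.57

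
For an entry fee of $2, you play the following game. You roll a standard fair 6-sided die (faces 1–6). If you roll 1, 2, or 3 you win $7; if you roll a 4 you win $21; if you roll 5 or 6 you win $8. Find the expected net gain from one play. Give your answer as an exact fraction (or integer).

E[payout] = (1/2)·7 + (1/3)·8 + (1/6)·21 = 29/3
Expected profit = 29/3 − 2 = 23/3

23/3 dollars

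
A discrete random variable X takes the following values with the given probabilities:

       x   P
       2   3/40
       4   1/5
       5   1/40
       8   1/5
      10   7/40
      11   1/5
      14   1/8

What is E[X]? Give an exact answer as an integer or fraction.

67/8

E[X] = (3/40)·2 + (1/5)·4 + (1/40)·5 + (1/5)·8 + (7/40)·10 + (1/5)·11 + (1/8)·14
     = 67/8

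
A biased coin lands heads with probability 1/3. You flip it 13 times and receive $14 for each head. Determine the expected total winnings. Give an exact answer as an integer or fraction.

182/3 dollars

E[#heads] = 13·1/3 = 13/3 (linearity over flips).
E[winnings] = 14·13/3 = 182/3.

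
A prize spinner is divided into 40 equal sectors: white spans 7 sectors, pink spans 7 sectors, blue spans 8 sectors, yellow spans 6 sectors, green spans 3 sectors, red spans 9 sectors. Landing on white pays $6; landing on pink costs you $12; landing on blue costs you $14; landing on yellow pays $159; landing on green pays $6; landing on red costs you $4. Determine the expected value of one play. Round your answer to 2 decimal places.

$19.55

E[payout] = (7/40)·6 + (7/40)·(-12) + (8/40)·(-14) + (6/40)·159 + (3/40)·6 + (9/40)·(-4) = 391/20
≈ $19.55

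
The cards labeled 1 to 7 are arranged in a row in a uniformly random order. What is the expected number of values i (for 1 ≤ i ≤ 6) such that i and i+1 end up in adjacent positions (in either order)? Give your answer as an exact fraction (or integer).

12/7

For each i ∈ {1,…,6}, let Xᵢ = 1 if i and i+1 are adjacent. P(Xᵢ=1) = 2·(7−1)!/7! = 2/7.
By linearity, E[ΣXᵢ] = (6)·(2/7) = 12/7.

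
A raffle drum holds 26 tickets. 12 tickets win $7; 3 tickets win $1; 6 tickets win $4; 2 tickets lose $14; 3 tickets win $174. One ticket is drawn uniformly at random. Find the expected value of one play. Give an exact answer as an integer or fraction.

E[payout] = (12/26)·7 + (3/26)·1 + (6/26)·4 + (2/26)·(-14) + (3/26)·174 = 605/26

605/26 dollars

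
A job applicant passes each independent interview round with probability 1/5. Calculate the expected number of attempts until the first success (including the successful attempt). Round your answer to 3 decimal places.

For a geometric distribution, E[trials] = 1/p = 1/(1/5) = 5.
≈ 5.000

5.000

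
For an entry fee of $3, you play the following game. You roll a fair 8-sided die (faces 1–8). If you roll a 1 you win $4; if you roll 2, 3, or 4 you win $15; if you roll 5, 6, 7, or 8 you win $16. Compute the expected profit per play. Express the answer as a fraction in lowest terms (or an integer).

89/8 dollars

E[payout] = (1/8)·4 + (3/8)·15 + (1/2)·16 = 113/8
Expected profit = 113/8 − 3 = 89/8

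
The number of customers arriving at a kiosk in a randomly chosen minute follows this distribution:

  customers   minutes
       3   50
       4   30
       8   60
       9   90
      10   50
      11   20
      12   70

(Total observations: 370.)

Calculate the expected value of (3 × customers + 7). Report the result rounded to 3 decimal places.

32.297

Total = 370, so P(customers=3) = 50/370, etc.
E[3x+7] = (5/37)·16 + (3/37)·19 + (6/37)·31 + (9/37)·34 + (5/37)·37 + (2/37)·40 + (7/37)·43
     = 1195/37 ≈ 32.297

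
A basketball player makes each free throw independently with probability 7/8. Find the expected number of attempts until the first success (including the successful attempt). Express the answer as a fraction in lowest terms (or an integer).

For a geometric distribution, E[trials] = 1/p = 1/(7/8) = 8/7.

8/7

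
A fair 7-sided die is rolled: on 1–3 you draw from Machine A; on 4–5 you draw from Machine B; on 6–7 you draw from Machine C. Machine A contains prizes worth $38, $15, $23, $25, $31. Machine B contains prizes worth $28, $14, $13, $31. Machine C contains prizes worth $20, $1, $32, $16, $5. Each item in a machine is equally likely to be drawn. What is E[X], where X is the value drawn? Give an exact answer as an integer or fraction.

E[X | Machine A] = (38 + 15 + 23 + 25 + 31)/5 = 132/5
E[X | Machine B] = (28 + 14 + 13 + 31)/4 = 43/2
E[X | Machine C] = (20 + 1 + 32 + 16 + 5)/5 = 74/5
E[X] = (3/7)·132/5 + (2/7)·43/2 + (2/7)·74/5 = 759/35

759/35 dollars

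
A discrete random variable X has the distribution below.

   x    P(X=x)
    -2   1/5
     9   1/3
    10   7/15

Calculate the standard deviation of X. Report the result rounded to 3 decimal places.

E[X] = 109/15, E[X²] = 1117/15
Var(X) = E[X²] − (E[X])² = 1117/15 − 11881/225 = 4874/225
SD(X) = √(4874/225) ≈ 4.654

4.654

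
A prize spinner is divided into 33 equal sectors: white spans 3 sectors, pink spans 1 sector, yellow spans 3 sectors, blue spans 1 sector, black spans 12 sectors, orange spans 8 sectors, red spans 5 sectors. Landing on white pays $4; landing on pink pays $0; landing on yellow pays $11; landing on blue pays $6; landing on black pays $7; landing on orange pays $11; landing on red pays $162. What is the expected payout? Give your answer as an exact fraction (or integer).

E[payout] = (3/33)·4 + (1/33)·0 + (3/33)·11 + (1/33)·6 + (12/33)·7 + (8/33)·11 + (5/33)·162 = 1033/33

1033/33 dollars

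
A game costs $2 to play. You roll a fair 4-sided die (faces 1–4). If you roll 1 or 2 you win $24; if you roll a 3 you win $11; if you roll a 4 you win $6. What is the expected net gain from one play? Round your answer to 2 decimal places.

E[payout] = (1/4)·6 + (1/4)·11 + (1/2)·24 = 65/4
Expected profit = 65/4 − 2 = 57/4 ≈ $14.25

$14.25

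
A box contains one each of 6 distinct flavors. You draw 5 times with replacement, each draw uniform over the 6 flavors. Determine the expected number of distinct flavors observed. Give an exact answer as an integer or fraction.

4651/1296

Let Xⱼ=1 if type j appears at least once. P(Xⱼ=1) = 1 − ((6−1)/6)^5 = 4651/7776.
E[#distinct] = 6·4651/7776 = 4651/1296.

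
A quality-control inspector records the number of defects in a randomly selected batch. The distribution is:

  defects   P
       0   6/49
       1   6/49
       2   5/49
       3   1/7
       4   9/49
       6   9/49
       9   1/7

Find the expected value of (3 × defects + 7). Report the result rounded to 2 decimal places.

E[3x+7] = (6/49)·7 + (6/49)·10 + (5/49)·13 + (1/7)·16 + (9/49)·19 + (9/49)·25 + (1/7)·34
     = 913/49 ≈ 18.63

18.63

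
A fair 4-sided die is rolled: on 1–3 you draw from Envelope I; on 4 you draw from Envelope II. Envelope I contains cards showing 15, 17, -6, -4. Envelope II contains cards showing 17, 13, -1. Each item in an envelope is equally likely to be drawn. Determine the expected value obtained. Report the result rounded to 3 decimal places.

6.542

E[X | Envelope I] = (15 + 17 − 6 − 4)/4 = 11/2
E[X | Envelope II] = (17 + 13 − 1)/3 = 29/3
E[X] = (3/4)·11/2 + (1/4)·29/3 = 157/24 ≈ 6.542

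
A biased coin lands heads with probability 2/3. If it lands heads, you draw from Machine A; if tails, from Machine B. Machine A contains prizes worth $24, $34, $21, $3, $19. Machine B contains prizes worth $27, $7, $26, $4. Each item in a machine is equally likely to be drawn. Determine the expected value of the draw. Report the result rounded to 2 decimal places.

$18.80

E[X | Machine A] = (24 + 34 + 21 + 3 + 19)/5 = 101/5
E[X | Machine B] = (27 + 7 + 26 + 4)/4 = 16
E[X] = (2/3)·101/5 + (1/3)·16 = 94/5 ≈ 18.80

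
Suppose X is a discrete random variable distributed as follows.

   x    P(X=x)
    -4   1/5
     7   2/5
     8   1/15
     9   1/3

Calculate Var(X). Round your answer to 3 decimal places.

23.449

E[X] = (1/5)·(-4) + (2/5)·7 + (1/15)·8 + (1/3)·9 = 83/15
E[X²] = (1/5)·16 + (2/5)·49 + (1/15)·64 + (1/3)·81 = 811/15
Var(X) = 811/15 − (83/15)² = 5276/225 ≈ 23.449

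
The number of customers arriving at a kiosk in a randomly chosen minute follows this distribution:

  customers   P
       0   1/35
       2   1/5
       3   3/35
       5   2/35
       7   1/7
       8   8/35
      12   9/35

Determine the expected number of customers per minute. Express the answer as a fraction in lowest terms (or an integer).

E[X] = (1/35)·0 + (1/5)·2 + (3/35)·3 + (2/35)·5 + (1/7)·7 + (8/35)·8 + (9/35)·12
     = 48/7

48/7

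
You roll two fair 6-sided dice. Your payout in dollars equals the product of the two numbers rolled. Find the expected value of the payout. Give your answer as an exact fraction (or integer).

Distribution of the product of the two numbers rolled: 1 w.p. 1/36, 2 w.p. 1/18, 3 w.p. 1/18, 4 w.p. 1/12, 5 w.p. 1/18, 6 w.p. 1/9, …
E[payout] = (1/36)·1 + (1/18)·2 + (1/18)·3 + (1/12)·4 + (1/18)·5 + (1/9)·6 + (1/18)·8 + (1/36)·9 + (1/18)·10 + (1/9)·12 + (1/18)·15 + (1/36)·16 + (1/18)·18 + (1/18)·20 + (1/18)·24 + (1/36)·25 + (1/18)·30 + (1/36)·36 = 49/4

49/4 dollars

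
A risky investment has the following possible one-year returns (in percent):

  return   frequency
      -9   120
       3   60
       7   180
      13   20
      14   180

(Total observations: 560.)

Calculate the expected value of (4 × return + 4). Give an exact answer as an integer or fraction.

Total = 560, so P(return=-9) = 120/560, etc.
E[4x+4] = (3/14)·(-32) + (3/28)·16 + (9/28)·32 + (1/28)·56 + (9/28)·60
     = 185/7

185/7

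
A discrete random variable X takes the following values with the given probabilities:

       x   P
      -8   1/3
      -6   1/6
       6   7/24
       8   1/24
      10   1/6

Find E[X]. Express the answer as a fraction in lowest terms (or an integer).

1/12

E[X] = (1/3)·(-8) + (1/6)·(-6) + (7/24)·6 + (1/24)·8 + (1/6)·10
     = 1/12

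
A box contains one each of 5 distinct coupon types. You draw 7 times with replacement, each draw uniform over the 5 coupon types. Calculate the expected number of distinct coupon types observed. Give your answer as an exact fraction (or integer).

Let Xⱼ=1 if type j appears at least once. P(Xⱼ=1) = 1 − ((5−1)/5)^7 = 61741/78125.
E[#distinct] = 5·61741/78125 = 61741/15625.

61741/15625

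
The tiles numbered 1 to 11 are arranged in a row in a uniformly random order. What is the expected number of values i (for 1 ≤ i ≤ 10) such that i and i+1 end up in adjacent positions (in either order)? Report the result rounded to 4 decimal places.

For each i ∈ {1,…,10}, let Xᵢ = 1 if i and i+1 are adjacent. P(Xᵢ=1) = 2·(11−1)!/11! = 2/11.
By linearity, E[ΣXᵢ] = (10)·(2/11) = 20/11.
≈ 1.8182

1.8182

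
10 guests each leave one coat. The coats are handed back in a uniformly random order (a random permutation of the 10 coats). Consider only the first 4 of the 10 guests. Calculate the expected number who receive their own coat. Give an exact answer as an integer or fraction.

2/5

Let Xᵢ = 1 if person i gets their own coat. For each i, P(Xᵢ=1) = 1/10.
By linearity of expectation, E[X₁+…+X_4] = 4·(1/10) = 2/5.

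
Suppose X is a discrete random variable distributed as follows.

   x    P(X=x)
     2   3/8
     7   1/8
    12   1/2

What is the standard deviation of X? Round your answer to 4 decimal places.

4.6351

E[X] = 61/8, E[X²] = 637/8
Var(X) = E[X²] − (E[X])² = 637/8 − 3721/64 = 1375/64
SD(X) = √(1375/64) ≈ 4.6351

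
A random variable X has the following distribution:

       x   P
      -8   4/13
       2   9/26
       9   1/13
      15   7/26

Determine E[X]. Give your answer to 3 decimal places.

2.962

E[X] = (4/13)·(-8) + (9/26)·2 + (1/13)·9 + (7/26)·15
     = 77/26 ≈ 2.962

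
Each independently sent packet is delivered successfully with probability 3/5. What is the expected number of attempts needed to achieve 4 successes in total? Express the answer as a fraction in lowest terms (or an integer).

By linearity (sum of 4 independent geometric waits), E[trials] = 4/p = 4/(3/5) = 20/3.

20/3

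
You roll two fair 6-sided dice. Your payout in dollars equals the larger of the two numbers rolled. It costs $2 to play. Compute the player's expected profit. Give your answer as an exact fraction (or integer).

Distribution of the larger of the two numbers rolled: 1 w.p. 1/36, 2 w.p. 1/12, 3 w.p. 5/36, 4 w.p. 7/36, 5 w.p. 1/4, 6 w.p. 11/36
E[payout] = (1/36)·1 + (1/12)·2 + (5/36)·3 + (7/36)·4 + (1/4)·5 + (11/36)·6 = 161/36
Expected profit = 161/36 − 2 = 89/36

89/36 dollars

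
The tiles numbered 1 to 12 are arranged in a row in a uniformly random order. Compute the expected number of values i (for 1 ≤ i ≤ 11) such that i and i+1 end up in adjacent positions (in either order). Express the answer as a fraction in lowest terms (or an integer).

For each i ∈ {1,…,11}, let Xᵢ = 1 if i and i+1 are adjacent. P(Xᵢ=1) = 2·(12−1)!/12! = 2/12.
By linearity, E[ΣXᵢ] = (11)·(2/12) = 11/6.

11/6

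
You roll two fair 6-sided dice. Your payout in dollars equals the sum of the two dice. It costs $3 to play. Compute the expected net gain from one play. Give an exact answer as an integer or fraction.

$4

Distribution of the sum of the two dice: 2 w.p. 1/36, 3 w.p. 1/18, 4 w.p. 1/12, 5 w.p. 1/9, 6 w.p. 5/36, 7 w.p. 1/6, …
E[payout] = (1/36)·2 + (1/18)·3 + (1/12)·4 + (1/9)·5 + (5/36)·6 + (1/6)·7 + (5/36)·8 + (1/9)·9 + (1/12)·10 + (1/18)·11 + (1/36)·12 = 7
Expected profit = 7 − 3 = 4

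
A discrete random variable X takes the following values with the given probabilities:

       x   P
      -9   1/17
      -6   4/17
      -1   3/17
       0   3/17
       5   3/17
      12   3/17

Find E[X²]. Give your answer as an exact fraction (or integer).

E[X²] = (1/17)·81 + (4/17)·36 + (3/17)·1 + (3/17)·0 + (3/17)·25 + (3/17)·144
     = 735/17

735/17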